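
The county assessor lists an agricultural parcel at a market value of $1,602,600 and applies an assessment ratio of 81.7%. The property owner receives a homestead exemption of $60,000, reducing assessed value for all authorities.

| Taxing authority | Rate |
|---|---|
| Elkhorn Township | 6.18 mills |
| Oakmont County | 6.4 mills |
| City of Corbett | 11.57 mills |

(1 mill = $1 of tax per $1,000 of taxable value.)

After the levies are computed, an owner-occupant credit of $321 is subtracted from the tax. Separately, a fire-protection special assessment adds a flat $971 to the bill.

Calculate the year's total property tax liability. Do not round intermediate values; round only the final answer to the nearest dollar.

Assessed value = $1,602,600 × 0.817 = $1,309,324.2
Taxable value = $1,309,324.2 − $60,000 = $1,249,324.2
Elkhorn Township: $1,249,324.2 × 0.00618 = $7,720.823556
Oakmont County: $1,249,324.2 × 0.0064 = $7,995.67488
City of Corbett: $1,249,324.2 × 0.01157 = $14,454.680994
Levies subtotal = $30,171.17943
After credit = $30,171.17943 − $321 = $29,850.17943
Total = $29,850.17943 + $971 = $30,821.17943

$30,821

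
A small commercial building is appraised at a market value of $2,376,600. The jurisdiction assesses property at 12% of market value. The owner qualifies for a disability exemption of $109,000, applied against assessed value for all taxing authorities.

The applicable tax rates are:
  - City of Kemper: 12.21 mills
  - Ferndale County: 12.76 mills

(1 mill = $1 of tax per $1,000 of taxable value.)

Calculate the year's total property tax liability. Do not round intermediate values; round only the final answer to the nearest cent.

Assessed value = $2,376,600 × 0.12 = $285,192
Taxable value = $285,192 − $109,000 = $176,192
City of Kemper: $176,192 × 0.01221 = $2,151.30432
Ferndale County: $176,192 × 0.01276 = $2,248.20992
Total = $2,151.30432 + $2,248.20992 = $4,399.51424

$4,399.51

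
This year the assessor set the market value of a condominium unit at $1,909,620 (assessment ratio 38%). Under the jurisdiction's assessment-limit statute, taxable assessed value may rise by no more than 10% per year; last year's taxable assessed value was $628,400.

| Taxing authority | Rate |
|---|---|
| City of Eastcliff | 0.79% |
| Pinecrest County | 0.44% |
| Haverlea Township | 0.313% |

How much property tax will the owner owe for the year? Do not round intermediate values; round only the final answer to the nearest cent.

Uncapped assessed value = $1,909,620 × 0.38 = $725,655.6
Cap limit = $628,400 × 1.1 = $691,240
Taxable assessed value = min($725,655.6, $691,240) = $691,240 (cap binds)
City of Eastcliff: $691,240 × 0.0079 = $5,460.796
Pinecrest County: $691,240 × 0.0044 = $3,041.456
Haverlea Township: $691,240 × 0.00313 = $2,163.5812
Total = $10,665.8332

$10,665.83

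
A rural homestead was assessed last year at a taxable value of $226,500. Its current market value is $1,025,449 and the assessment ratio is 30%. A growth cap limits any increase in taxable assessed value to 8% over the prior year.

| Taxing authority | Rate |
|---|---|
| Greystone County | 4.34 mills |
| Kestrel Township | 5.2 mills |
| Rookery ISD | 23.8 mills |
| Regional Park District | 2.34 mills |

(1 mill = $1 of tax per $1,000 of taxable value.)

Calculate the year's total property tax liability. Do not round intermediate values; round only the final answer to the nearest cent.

$8,728.04

Uncapped assessed value = $1,025,449 × 0.3 = $307,634.7
Cap limit = $226,500 × 1.08 = $244,620
Taxable assessed value = min($307,634.7, $244,620) = $244,620 (cap binds)
Greystone County: $244,620 × 0.00434 = $1,061.6508
Kestrel Township: $244,620 × 0.0052 = $1,272.024
Rookery ISD: $244,620 × 0.0238 = $5,821.956
Regional Park District: $244,620 × 0.00234 = $572.4108
Total = $8,728.0416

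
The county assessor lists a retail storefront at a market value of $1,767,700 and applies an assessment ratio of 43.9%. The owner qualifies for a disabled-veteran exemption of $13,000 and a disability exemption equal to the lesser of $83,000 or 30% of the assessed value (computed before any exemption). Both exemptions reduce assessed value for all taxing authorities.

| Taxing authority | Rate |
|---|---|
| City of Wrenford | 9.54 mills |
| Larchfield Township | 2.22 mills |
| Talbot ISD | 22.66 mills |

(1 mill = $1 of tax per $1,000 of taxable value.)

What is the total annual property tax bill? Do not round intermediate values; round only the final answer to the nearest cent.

$23,406.30

Assessed value = $1,767,700 × 0.439 = $776,020.3
Disability exemption = min($83,000, 30% × $776,020.3) = min($83,000, $232,806.09) = $83,000 (dollar cap binds)
Taxable value = $776,020.3 − $13,000 − $83,000 = $680,020.3
City of Wrenford: $680,020.3 × 0.00954 = $6,487.393662
Larchfield Township: $680,020.3 × 0.00222 = $1,509.645066
Talbot ISD: $680,020.3 × 0.02266 = $15,409.259998
Total = $23,406.298726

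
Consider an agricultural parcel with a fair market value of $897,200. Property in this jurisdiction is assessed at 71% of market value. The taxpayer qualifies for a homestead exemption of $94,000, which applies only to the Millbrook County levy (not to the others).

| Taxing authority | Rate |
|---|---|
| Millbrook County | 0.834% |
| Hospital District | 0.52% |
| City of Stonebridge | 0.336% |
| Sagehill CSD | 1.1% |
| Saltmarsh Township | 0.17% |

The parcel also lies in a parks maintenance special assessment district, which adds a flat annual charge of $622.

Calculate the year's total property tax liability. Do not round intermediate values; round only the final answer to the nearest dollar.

$18,694

Assessed value = $897,200 × 0.71 = $637,012
Millbrook County: ($637,012 − $94,000) × 0.00834 = $543,012 × 0.00834 = $4,528.72008
Hospital District: $637,012 × 0.0052 = $3,312.4624
City of Stonebridge: $637,012 × 0.00336 = $2,140.36032
Sagehill CSD: $637,012 × 0.011 = $7,007.132
Saltmarsh Township: $637,012 × 0.0017 = $1,082.9204
Levies subtotal = $18,071.5952
Total = $18,071.5952 + $622 = $18,693.5952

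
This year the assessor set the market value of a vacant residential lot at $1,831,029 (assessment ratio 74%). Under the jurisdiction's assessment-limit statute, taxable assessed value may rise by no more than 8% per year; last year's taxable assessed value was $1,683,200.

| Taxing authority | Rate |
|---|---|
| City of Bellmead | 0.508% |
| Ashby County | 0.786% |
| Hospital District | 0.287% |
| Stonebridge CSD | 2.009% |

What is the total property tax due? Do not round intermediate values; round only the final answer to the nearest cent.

$48,643.12

Uncapped assessed value = $1,831,029 × 0.74 = $1,354,961.46
Cap limit = $1,683,200 × 1.08 = $1,817,856
Taxable assessed value = min($1,354,961.46, $1,817,856) = $1,354,961.46 (cap does not bind)
City of Bellmead: $1,354,961.46 × 0.00508 = $6,883.2042168
Ashby County: $1,354,961.46 × 0.00786 = $10,649.9970756
Hospital District: $1,354,961.46 × 0.00287 = $3,888.7393902
Stonebridge CSD: $1,354,961.46 × 0.02009 = $27,221.1757314
Total = $48,643.116414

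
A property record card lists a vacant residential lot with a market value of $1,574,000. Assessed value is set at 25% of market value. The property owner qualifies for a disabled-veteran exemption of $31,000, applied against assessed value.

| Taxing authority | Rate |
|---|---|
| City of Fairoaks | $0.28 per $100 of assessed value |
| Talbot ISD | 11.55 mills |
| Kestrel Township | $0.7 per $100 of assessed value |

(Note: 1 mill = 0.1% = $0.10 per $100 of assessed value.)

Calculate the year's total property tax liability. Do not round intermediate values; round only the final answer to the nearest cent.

$7,739.38

Assessed value = $1,574,000 × 0.25 = $393,500
Taxable value = $393,500 − $31,000 = $362,500
City of Fairoaks: $362,500 × 0.0028 = $1,015
Talbot ISD: $362,500 × 0.01155 = $4,186.875
Kestrel Township: $362,500 × 0.007 = $2,537.5
Total = $7,739.375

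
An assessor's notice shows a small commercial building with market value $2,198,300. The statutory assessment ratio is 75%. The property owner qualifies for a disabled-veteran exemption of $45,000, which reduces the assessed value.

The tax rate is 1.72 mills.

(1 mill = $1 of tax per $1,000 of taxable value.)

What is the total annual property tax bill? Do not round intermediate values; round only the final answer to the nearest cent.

Assessed value = $2,198,300 × 0.75 = $1,648,725
Taxable value = $1,648,725 − $45,000 = $1,603,725
Tax = $1,603,725 × 0.00172 = $2,758.407

$2,758.41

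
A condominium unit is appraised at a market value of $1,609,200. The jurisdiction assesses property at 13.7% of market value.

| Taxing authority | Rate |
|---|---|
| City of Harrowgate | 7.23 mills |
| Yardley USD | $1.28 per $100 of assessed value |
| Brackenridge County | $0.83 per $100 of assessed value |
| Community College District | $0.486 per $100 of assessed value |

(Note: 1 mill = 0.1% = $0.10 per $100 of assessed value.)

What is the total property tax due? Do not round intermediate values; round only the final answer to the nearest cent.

$7,317.08

Assessed value = $1,609,200 × 0.137 = $220,460.4
City of Harrowgate: $220,460.4 × 0.00723 = $1,593.928692
Yardley USD: $220,460.4 × 0.0128 = $2,821.89312
Brackenridge County: $220,460.4 × 0.0083 = $1,829.82132
Community College District: $220,460.4 × 0.00486 = $1,071.437544
Total = $7,317.080676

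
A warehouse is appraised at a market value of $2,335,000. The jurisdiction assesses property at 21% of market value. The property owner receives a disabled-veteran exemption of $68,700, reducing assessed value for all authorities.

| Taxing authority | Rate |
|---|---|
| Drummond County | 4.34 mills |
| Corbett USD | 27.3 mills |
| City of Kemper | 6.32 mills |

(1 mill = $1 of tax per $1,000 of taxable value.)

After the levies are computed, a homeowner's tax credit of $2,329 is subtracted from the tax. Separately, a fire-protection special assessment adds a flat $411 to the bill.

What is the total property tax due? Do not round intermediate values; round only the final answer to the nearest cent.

$14,087.83

Assessed value = $2,335,000 × 0.21 = $490,350
Taxable value = $490,350 − $68,700 = $421,650
Drummond County: $421,650 × 0.00434 = $1,829.961
Corbett USD: $421,650 × 0.0273 = $11,511.045
City of Kemper: $421,650 × 0.00632 = $2,664.828
Levies subtotal = $16,005.834
After credit = $16,005.834 − $2,329 = $13,676.834
Total = $13,676.834 + $411 = $14,087.834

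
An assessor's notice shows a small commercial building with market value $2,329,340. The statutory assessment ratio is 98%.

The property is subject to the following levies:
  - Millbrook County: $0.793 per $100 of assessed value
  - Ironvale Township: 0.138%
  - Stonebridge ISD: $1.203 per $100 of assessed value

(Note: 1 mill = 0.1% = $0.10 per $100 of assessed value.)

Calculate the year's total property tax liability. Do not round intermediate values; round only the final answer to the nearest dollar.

Assessed value = $2,329,340 × 0.98 = $2,282,753.2
Millbrook County: $2,282,753.2 × 0.00793 = $18,102.232876
Ironvale Township: $2,282,753.2 × 0.00138 = $3,150.199416
Stonebridge ISD: $2,282,753.2 × 0.01203 = $27,461.520996
Total = $48,713.953288

$48,714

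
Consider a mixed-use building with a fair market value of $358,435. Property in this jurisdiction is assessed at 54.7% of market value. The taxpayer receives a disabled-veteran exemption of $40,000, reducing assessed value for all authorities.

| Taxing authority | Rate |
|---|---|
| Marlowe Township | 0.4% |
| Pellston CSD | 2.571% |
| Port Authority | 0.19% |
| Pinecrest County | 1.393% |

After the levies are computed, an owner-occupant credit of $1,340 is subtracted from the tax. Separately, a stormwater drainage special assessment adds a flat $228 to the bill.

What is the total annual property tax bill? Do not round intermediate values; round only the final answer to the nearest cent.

Assessed value = $358,435 × 0.547 = $196,063.945
Taxable value = $196,063.945 − $40,000 = $156,063.945
Marlowe Township: $156,063.945 × 0.004 = $624.25578
Pellston CSD: $156,063.945 × 0.02571 = $4,012.40402595
Port Authority: $156,063.945 × 0.0019 = $296.5214955
Pinecrest County: $156,063.945 × 0.01393 = $2,173.97075385
Levies subtotal = $7,107.1520553
After credit = $7,107.1520553 − $1,340 = $5,767.1520553
Total = $5,767.1520553 + $228 = $5,995.1520553

$5,995.15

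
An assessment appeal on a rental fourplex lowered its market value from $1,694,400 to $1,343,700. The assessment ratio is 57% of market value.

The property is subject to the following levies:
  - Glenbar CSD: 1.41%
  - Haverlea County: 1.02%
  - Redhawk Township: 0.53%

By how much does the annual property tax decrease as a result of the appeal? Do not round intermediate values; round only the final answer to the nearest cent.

$5,917.01

Old assessed value = $1,694,400 × 0.57 = $965,808
New assessed value = $1,343,700 × 0.57 = $765,909
Combined rate = 0.0141 + 0.0102 + 0.0053 = 0.0296
Old tax = $965,808 × 0.0296 = $28,587.9168
New tax = $765,909 × 0.0296 = $22,670.9064
Reduction = $28,587.9168 − $22,670.9064 = $5,917.0104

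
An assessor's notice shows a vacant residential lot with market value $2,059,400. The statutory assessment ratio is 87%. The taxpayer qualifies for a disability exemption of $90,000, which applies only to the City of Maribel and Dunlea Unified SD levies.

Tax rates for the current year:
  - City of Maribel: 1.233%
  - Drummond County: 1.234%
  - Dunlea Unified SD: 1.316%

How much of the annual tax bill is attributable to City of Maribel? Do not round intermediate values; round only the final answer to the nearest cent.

Assessed value = $2,059,400 × 0.87 = $1,791,678
City of Maribel taxable value = $1,791,678 − $90,000 = $1,701,678
City of Maribel levy = $1,701,678 × 0.01233 = $20,981.68974

$20,981.69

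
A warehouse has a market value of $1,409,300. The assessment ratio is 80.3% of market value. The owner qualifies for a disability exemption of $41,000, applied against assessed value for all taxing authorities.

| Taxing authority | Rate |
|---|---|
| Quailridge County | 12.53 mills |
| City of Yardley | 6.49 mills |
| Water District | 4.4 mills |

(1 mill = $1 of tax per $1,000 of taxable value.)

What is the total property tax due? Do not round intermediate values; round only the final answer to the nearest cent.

Assessed value = $1,409,300 × 0.803 = $1,131,667.9
Taxable value = $1,131,667.9 − $41,000 = $1,090,667.9
Quailridge County: $1,090,667.9 × 0.01253 = $13,666.068787
City of Yardley: $1,090,667.9 × 0.00649 = $7,078.434671
Water District: $1,090,667.9 × 0.0044 = $4,798.93876
Total = $13,666.068787 + $7,078.434671 + $4,798.93876 = $25,543.442218

$25,543.44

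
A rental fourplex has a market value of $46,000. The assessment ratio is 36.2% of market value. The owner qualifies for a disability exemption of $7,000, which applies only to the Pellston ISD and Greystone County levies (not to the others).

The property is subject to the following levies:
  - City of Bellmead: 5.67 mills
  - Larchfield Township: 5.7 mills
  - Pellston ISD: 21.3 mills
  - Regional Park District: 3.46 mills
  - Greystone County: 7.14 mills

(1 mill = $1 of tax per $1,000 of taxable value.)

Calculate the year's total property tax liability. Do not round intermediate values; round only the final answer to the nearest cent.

Assessed value = $46,000 × 0.362 = $16,652
City of Bellmead: $16,652 × 0.00567 = $94.41684
Larchfield Township: $16,652 × 0.0057 = $94.9164
Pellston ISD: ($16,652 − $7,000) × 0.0213 = $9,652 × 0.0213 = $205.5876
Regional Park District: $16,652 × 0.00346 = $57.61592
Greystone County: ($16,652 − $7,000) × 0.00714 = $9,652 × 0.00714 = $68.91528
Total = $521.45204

$521.45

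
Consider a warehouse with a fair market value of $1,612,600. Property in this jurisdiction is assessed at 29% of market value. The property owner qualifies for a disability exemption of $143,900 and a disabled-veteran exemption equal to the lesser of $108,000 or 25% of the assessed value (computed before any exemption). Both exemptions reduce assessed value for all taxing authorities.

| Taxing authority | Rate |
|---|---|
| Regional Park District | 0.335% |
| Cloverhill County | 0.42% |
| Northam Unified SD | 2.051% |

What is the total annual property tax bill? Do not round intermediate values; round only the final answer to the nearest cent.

$6,054.06

Assessed value = $1,612,600 × 0.29 = $467,654
Disabled-veteran exemption = min($108,000, 25% × $467,654) = min($108,000, $116,913.5) = $108,000 (dollar cap binds)
Taxable value = $467,654 − $143,900 − $108,000 = $215,754
Regional Park District: $215,754 × 0.00335 = $722.7759
Cloverhill County: $215,754 × 0.0042 = $906.1668
Northam Unified SD: $215,754 × 0.02051 = $4,425.11454
Total = $6,054.05724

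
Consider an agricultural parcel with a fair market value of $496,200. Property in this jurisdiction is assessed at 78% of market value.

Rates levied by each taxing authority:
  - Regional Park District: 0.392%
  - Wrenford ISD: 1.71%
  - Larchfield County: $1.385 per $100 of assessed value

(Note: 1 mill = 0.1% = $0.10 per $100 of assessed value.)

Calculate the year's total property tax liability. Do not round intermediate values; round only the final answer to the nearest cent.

Assessed value = $496,200 × 0.78 = $387,036
Regional Park District: $387,036 × 0.00392 = $1,517.18112
Wrenford ISD: $387,036 × 0.0171 = $6,618.3156
Larchfield County: $387,036 × 0.01385 = $5,360.4486
Total = $13,495.94532

$13,495.95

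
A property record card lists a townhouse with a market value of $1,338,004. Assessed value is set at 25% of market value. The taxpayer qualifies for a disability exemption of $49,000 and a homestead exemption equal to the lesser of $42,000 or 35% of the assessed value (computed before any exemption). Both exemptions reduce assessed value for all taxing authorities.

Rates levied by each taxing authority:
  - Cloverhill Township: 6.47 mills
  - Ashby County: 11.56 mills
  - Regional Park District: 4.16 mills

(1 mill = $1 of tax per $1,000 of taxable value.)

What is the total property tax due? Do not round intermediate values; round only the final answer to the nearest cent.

$5,403.29

Assessed value = $1,338,004 × 0.25 = $334,501
Homestead exemption = min($42,000, 35% × $334,501) = min($42,000, $117,075.35) = $42,000 (dollar cap binds)
Taxable value = $334,501 − $49,000 − $42,000 = $243,501
Cloverhill Township: $243,501 × 0.00647 = $1,575.45147
Ashby County: $243,501 × 0.01156 = $2,814.87156
Regional Park District: $243,501 × 0.00416 = $1,012.96416
Total = $5,403.28719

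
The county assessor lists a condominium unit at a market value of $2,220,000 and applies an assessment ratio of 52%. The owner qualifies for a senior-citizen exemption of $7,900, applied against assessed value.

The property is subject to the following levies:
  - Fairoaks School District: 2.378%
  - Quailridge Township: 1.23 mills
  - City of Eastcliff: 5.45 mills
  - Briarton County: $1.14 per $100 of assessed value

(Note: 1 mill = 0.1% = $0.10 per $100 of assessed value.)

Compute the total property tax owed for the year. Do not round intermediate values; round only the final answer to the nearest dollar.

$47,992

Assessed value = $2,220,000 × 0.52 = $1,154,400
Taxable value = $1,154,400 − $7,900 = $1,146,500
Fairoaks School District: $1,146,500 × 0.02378 = $27,263.77
Quailridge Township: $1,146,500 × 0.00123 = $1,410.195
City of Eastcliff: $1,146,500 × 0.00545 = $6,248.425
Briarton County: $1,146,500 × 0.0114 = $13,070.1
Total = $47,992.49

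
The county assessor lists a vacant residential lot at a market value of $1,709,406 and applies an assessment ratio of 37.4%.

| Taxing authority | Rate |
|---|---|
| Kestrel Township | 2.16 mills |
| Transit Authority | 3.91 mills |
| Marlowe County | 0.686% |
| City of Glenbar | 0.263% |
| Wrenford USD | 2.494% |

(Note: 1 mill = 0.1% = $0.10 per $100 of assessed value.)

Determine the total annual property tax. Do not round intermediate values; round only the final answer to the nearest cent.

Assessed value = $1,709,406 × 0.374 = $639,317.844
Kestrel Township: $639,317.844 × 0.00216 = $1,380.92654304
Transit Authority: $639,317.844 × 0.00391 = $2,499.73277004
Marlowe County: $639,317.844 × 0.00686 = $4,385.72040984
City of Glenbar: $639,317.844 × 0.00263 = $1,681.40592972
Wrenford USD: $639,317.844 × 0.02494 = $15,944.58702936
Total = $25,892.372682

$25,892.37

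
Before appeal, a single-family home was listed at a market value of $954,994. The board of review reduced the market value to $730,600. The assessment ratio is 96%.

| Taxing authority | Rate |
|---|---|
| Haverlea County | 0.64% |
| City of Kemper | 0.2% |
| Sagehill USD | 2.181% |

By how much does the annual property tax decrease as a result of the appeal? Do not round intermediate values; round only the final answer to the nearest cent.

$6,507.79

Old assessed value = $954,994 × 0.96 = $916,794.24
New assessed value = $730,600 × 0.96 = $701,376
Combined rate = 0.0064 + 0.002 + 0.02181 = 0.03021
Old tax = $916,794.24 × 0.03021 = $27,696.3539904
New tax = $701,376 × 0.03021 = $21,188.56896
Reduction = $27,696.3539904 − $21,188.56896 = $6,507.7850304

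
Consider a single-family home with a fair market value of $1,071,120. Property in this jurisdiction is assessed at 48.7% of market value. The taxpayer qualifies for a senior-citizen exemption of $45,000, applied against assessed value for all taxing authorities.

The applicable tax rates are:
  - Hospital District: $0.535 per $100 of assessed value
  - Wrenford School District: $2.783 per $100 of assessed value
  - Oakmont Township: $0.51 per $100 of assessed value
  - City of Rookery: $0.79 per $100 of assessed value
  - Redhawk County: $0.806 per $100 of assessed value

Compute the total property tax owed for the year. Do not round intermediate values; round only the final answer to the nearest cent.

Assessed value = $1,071,120 × 0.487 = $521,635.44
Taxable value = $521,635.44 − $45,000 = $476,635.44
Hospital District: $476,635.44 × 0.00535 = $2,549.999604
Wrenford School District: $476,635.44 × 0.02783 = $13,264.7642952
Oakmont Township: $476,635.44 × 0.0051 = $2,430.840744
City of Rookery: $476,635.44 × 0.0079 = $3,765.419976
Redhawk County: $476,635.44 × 0.00806 = $3,841.6816464
Total = $2,549.999604 + $13,264.7642952 + $2,430.840744 + $3,765.419976 + $3,841.6816464 = $25,852.7062656

$25,852.71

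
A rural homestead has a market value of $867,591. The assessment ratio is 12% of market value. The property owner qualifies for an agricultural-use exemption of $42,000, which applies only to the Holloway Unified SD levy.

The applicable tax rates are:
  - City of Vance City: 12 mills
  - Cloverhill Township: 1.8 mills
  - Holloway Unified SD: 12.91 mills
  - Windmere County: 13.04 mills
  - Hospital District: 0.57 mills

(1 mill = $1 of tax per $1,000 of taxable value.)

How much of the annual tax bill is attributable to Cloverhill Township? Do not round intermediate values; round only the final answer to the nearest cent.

$187.40

Assessed value = $867,591 × 0.12 = $104,110.92
Cloverhill Township taxable value = $104,110.92 (exemption does not apply)
Cloverhill Township levy = $104,110.92 × 0.0018 = $187.399656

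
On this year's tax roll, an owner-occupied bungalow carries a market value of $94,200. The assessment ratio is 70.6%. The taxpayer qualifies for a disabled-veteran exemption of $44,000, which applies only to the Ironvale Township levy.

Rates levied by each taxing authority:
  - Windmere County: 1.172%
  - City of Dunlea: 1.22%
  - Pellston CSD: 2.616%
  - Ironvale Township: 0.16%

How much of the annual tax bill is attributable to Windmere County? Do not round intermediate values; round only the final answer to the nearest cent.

$779.44

Assessed value = $94,200 × 0.706 = $66,505.2
Windmere County taxable value = $66,505.2 (exemption does not apply)
Windmere County levy = $66,505.2 × 0.01172 = $779.440944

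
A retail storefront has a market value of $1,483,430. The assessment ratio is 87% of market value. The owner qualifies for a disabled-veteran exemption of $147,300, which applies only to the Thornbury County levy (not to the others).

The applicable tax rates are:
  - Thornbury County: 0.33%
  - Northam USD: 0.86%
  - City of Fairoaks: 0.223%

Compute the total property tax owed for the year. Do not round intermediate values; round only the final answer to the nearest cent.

Assessed value = $1,483,430 × 0.87 = $1,290,584.1
Thornbury County: ($1,290,584.1 − $147,300) × 0.0033 = $1,143,284.1 × 0.0033 = $3,772.83753
Northam USD: $1,290,584.1 × 0.0086 = $11,099.02326
City of Fairoaks: $1,290,584.1 × 0.00223 = $2,878.002543
Total = $17,749.863333

$17,749.86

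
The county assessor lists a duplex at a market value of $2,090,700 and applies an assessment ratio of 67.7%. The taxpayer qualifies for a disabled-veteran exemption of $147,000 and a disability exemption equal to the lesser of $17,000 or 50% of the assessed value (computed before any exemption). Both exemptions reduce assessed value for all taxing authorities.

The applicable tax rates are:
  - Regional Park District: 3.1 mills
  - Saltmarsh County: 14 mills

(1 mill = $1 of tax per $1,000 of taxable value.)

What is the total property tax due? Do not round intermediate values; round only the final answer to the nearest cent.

Assessed value = $2,090,700 × 0.677 = $1,415,403.9
Disability exemption = min($17,000, 50% × $1,415,403.9) = min($17,000, $707,701.95) = $17,000 (dollar cap binds)
Taxable value = $1,415,403.9 − $147,000 − $17,000 = $1,251,403.9
Regional Park District: $1,251,403.9 × 0.0031 = $3,879.35209
Saltmarsh County: $1,251,403.9 × 0.014 = $17,519.6546
Total = $21,399.00669

$21,399.01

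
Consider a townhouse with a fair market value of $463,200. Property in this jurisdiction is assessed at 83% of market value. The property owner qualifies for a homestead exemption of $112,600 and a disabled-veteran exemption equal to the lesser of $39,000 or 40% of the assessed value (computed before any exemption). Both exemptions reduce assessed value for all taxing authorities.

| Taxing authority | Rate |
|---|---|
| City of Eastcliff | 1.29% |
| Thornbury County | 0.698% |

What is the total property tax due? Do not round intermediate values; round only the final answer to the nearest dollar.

Assessed value = $463,200 × 0.83 = $384,456
Disabled-veteran exemption = min($39,000, 40% × $384,456) = min($39,000, $153,782.4) = $39,000 (dollar cap binds)
Taxable value = $384,456 − $112,600 − $39,000 = $232,856
City of Eastcliff: $232,856 × 0.0129 = $3,003.8424
Thornbury County: $232,856 × 0.00698 = $1,625.33488
Total = $4,629.17728

$4,629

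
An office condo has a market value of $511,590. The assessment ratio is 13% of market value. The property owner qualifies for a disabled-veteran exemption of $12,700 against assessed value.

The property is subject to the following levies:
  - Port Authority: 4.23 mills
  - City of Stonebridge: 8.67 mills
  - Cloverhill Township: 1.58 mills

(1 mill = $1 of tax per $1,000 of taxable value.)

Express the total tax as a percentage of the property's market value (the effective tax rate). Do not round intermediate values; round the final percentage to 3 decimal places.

0.152%

Assessed value = $511,590 × 0.13 = $66,506.7
Taxable value = $66,506.7 − $12,700 = $53,806.7
Port Authority: $53,806.7 × 0.00423 = $227.602341
City of Stonebridge: $53,806.7 × 0.00867 = $466.504089
Cloverhill Township: $53,806.7 × 0.00158 = $85.014586
Total tax = $779.121016
Effective rate = $779.121016 ÷ $511,590 = 0.152% of market value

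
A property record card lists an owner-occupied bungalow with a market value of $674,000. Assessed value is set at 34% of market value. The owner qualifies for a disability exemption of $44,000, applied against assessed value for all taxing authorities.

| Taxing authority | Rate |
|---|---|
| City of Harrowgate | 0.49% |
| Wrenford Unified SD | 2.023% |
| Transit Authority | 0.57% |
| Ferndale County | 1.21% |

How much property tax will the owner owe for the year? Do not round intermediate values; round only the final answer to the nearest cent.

Assessed value = $674,000 × 0.34 = $229,160
Taxable value = $229,160 − $44,000 = $185,160
City of Harrowgate: $185,160 × 0.0049 = $907.284
Wrenford Unified SD: $185,160 × 0.02023 = $3,745.7868
Transit Authority: $185,160 × 0.0057 = $1,055.412
Ferndale County: $185,160 × 0.0121 = $2,240.436
Total = $907.284 + $3,745.7868 + $1,055.412 + $2,240.436 = $7,948.9188

$7,948.92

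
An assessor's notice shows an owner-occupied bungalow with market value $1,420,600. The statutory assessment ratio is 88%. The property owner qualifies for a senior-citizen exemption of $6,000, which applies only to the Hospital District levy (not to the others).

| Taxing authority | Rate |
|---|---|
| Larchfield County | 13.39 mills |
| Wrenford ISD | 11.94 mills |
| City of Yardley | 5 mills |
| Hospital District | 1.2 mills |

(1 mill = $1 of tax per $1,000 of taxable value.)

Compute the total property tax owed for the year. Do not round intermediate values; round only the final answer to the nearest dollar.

$39,409

Assessed value = $1,420,600 × 0.88 = $1,250,128
Larchfield County: $1,250,128 × 0.01339 = $16,739.21392
Wrenford ISD: $1,250,128 × 0.01194 = $14,926.52832
City of Yardley: $1,250,128 × 0.005 = $6,250.64
Hospital District: ($1,250,128 − $6,000) × 0.0012 = $1,244,128 × 0.0012 = $1,492.9536
Total = $39,409.33584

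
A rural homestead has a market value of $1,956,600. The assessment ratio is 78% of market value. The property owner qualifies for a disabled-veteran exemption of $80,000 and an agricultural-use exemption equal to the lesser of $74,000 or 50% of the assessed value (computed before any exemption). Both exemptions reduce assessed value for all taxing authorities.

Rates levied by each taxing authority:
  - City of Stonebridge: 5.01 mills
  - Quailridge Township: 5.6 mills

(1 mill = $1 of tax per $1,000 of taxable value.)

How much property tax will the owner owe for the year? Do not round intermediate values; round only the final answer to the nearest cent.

$14,558.49

Assessed value = $1,956,600 × 0.78 = $1,526,148
Agricultural-use exemption = min($74,000, 50% × $1,526,148) = min($74,000, $763,074) = $74,000 (dollar cap binds)
Taxable value = $1,526,148 − $80,000 − $74,000 = $1,372,148
City of Stonebridge: $1,372,148 × 0.00501 = $6,874.46148
Quailridge Township: $1,372,148 × 0.0056 = $7,684.0288
Total = $14,558.49028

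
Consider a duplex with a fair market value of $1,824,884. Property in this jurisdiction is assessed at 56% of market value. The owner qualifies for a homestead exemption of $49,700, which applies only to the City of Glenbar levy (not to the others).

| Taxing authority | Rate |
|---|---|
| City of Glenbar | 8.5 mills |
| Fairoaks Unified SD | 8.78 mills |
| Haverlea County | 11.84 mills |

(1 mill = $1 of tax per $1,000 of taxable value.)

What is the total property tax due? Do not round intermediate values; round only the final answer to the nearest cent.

Assessed value = $1,824,884 × 0.56 = $1,021,935.04
City of Glenbar: ($1,021,935.04 − $49,700) × 0.0085 = $972,235.04 × 0.0085 = $8,263.99784
Fairoaks Unified SD: $1,021,935.04 × 0.00878 = $8,972.5896512
Haverlea County: $1,021,935.04 × 0.01184 = $12,099.7108736
Total = $29,336.2983648

$29,336.30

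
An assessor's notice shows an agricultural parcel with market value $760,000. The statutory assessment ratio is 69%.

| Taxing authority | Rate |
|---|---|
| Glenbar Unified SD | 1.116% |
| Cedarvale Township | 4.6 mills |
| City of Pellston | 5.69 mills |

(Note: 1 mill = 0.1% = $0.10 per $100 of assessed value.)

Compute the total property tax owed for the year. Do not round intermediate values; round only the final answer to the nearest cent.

$11,248.38

Assessed value = $760,000 × 0.69 = $524,400
Glenbar Unified SD: $524,400 × 0.01116 = $5,852.304
Cedarvale Township: $524,400 × 0.0046 = $2,412.24
City of Pellston: $524,400 × 0.00569 = $2,983.836
Total = $11,248.38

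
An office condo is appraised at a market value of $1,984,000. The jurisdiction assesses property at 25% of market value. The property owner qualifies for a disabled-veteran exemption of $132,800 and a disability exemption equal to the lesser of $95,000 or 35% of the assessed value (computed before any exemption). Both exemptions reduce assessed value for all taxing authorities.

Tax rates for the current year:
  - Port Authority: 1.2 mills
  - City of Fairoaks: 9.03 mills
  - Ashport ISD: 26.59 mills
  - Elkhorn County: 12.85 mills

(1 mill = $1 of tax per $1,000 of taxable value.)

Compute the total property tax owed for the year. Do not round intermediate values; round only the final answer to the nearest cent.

$13,321.49

Assessed value = $1,984,000 × 0.25 = $496,000
Disability exemption = min($95,000, 35% × $496,000) = min($95,000, $173,600) = $95,000 (dollar cap binds)
Taxable value = $496,000 − $132,800 − $95,000 = $268,200
Port Authority: $268,200 × 0.0012 = $321.84
City of Fairoaks: $268,200 × 0.00903 = $2,421.846
Ashport ISD: $268,200 × 0.02659 = $7,131.438
Elkhorn County: $268,200 × 0.01285 = $3,446.37
Total = $13,321.494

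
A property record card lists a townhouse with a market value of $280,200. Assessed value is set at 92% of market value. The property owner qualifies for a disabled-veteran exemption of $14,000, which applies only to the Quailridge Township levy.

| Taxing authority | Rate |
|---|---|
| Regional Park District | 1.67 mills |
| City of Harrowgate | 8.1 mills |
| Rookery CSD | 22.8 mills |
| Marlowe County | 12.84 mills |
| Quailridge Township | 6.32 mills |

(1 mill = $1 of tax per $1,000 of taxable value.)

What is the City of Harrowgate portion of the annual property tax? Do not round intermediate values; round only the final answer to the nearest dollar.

$2,088

Assessed value = $280,200 × 0.92 = $257,784
City of Harrowgate taxable value = $257,784 (exemption does not apply)
City of Harrowgate levy = $257,784 × 0.0081 = $2,088.0504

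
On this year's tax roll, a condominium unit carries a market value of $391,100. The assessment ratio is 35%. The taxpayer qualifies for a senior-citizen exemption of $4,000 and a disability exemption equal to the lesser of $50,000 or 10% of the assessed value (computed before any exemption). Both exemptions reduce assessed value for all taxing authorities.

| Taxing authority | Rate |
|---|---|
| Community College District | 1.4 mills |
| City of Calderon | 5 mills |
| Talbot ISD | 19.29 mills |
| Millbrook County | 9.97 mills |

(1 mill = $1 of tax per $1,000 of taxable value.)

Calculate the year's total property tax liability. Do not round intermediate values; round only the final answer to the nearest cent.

Assessed value = $391,100 × 0.35 = $136,885
Disability exemption = min($50,000, 10% × $136,885) = min($50,000, $13,688.5) = $13,688.5 (percentage binds)
Taxable value = $136,885 − $4,000 − $13,688.5 = $119,196.5
Community College District: $119,196.5 × 0.0014 = $166.8751
City of Calderon: $119,196.5 × 0.005 = $595.9825
Talbot ISD: $119,196.5 × 0.01929 = $2,299.300485
Millbrook County: $119,196.5 × 0.00997 = $1,188.389105
Total = $4,250.54719

$4,250.55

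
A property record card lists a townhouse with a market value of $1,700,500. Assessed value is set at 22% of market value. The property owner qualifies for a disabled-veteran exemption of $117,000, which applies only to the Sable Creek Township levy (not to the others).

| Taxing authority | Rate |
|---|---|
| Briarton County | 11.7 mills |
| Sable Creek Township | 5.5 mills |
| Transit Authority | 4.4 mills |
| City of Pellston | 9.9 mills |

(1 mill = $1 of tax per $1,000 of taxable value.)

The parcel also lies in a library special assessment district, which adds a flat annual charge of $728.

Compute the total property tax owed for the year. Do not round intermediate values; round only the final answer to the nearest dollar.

Assessed value = $1,700,500 × 0.22 = $374,110
Briarton County: $374,110 × 0.0117 = $4,377.087
Sable Creek Township: ($374,110 − $117,000) × 0.0055 = $257,110 × 0.0055 = $1,414.105
Transit Authority: $374,110 × 0.0044 = $1,646.084
City of Pellston: $374,110 × 0.0099 = $3,703.689
Levies subtotal = $11,140.965
Total = $11,140.965 + $728 = $11,868.965

$11,869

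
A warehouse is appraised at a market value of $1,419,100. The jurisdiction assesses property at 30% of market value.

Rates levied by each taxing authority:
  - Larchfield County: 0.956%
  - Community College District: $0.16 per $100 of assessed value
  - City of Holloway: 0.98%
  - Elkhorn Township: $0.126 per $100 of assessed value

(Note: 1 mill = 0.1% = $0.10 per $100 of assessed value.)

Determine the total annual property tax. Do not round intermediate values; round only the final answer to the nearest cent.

Assessed value = $1,419,100 × 0.3 = $425,730
Larchfield County: $425,730 × 0.00956 = $4,069.9788
Community College District: $425,730 × 0.0016 = $681.168
City of Holloway: $425,730 × 0.0098 = $4,172.154
Elkhorn Township: $425,730 × 0.00126 = $536.4198
Total = $9,459.7206

$9,459.72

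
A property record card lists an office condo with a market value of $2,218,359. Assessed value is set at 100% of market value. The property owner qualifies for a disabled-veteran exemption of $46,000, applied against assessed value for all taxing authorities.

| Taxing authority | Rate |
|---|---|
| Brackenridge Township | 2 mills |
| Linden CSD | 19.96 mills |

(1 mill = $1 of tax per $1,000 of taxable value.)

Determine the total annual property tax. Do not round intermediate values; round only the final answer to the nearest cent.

$47,705.00

Assessed value = $2,218,359 × 1 = $2,218,359
Taxable value = $2,218,359 − $46,000 = $2,172,359
Brackenridge Township: $2,172,359 × 0.002 = $4,344.718
Linden CSD: $2,172,359 × 0.01996 = $43,360.28564
Total = $4,344.718 + $43,360.28564 = $47,705.00364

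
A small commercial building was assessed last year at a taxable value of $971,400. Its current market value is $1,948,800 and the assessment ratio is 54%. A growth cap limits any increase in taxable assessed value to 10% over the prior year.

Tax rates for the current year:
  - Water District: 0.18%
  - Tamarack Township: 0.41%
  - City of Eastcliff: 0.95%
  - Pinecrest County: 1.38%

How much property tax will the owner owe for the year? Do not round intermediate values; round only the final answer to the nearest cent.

Uncapped assessed value = $1,948,800 × 0.54 = $1,052,352
Cap limit = $971,400 × 1.1 = $1,068,540
Taxable assessed value = min($1,052,352, $1,068,540) = $1,052,352 (cap does not bind)
Water District: $1,052,352 × 0.0018 = $1,894.2336
Tamarack Township: $1,052,352 × 0.0041 = $4,314.6432
City of Eastcliff: $1,052,352 × 0.0095 = $9,997.344
Pinecrest County: $1,052,352 × 0.0138 = $14,522.4576
Total = $30,728.6784

$30,728.68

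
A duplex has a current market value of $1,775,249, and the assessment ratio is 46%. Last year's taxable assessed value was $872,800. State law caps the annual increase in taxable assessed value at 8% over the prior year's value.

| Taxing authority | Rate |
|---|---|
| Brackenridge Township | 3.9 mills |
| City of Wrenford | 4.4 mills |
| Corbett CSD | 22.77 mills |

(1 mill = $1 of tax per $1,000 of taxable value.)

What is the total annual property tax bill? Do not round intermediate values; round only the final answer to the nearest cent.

Uncapped assessed value = $1,775,249 × 0.46 = $816,614.54
Cap limit = $872,800 × 1.08 = $942,624
Taxable assessed value = min($816,614.54, $942,624) = $816,614.54 (cap does not bind)
Brackenridge Township: $816,614.54 × 0.0039 = $3,184.796706
City of Wrenford: $816,614.54 × 0.0044 = $3,593.103976
Corbett CSD: $816,614.54 × 0.02277 = $18,594.3130758
Total = $25,372.2137578

$25,372.21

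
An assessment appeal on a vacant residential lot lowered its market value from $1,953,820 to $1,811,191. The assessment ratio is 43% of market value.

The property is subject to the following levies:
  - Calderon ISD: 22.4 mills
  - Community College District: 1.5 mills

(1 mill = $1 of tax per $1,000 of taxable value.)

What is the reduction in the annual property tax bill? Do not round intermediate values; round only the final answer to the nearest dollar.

$1,466

Old assessed value = $1,953,820 × 0.43 = $840,142.6
New assessed value = $1,811,191 × 0.43 = $778,812.13
Combined rate = 0.0224 + 0.0015 = 0.0239
Old tax = $840,142.6 × 0.0239 = $20,079.40814
New tax = $778,812.13 × 0.0239 = $18,613.609907
Reduction = $20,079.40814 − $18,613.609907 = $1,465.798233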